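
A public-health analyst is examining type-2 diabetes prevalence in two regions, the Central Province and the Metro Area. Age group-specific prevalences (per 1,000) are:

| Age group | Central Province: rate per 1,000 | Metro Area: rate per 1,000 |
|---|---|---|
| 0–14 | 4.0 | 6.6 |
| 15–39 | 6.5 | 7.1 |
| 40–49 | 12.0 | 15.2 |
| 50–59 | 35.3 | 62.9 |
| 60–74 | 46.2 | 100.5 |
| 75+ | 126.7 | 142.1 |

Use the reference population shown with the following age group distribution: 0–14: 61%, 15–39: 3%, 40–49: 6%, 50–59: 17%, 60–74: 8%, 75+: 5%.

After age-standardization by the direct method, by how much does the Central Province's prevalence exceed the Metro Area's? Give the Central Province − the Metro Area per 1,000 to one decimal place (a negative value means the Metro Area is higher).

-11.6

Standard weights: 0.61, 0.03, 0.06, 0.17, 0.08, 0.05.
The Central Province: 0.6100×4.0 + 0.0300×6.5 + 0.0600×12.0 + 0.1700×35.3 + 0.0800×46.2 + 0.0500×126.7 = 19.3870 per 1,000.
The Metro Area: 0.6100×6.6 + 0.0300×7.1 + 0.0600×15.2 + 0.1700×62.9 + 0.0800×100.5 + 0.0500×142.1 = 30.9890 per 1,000.
Difference = 19.3870 − 30.9890 = -11.6020.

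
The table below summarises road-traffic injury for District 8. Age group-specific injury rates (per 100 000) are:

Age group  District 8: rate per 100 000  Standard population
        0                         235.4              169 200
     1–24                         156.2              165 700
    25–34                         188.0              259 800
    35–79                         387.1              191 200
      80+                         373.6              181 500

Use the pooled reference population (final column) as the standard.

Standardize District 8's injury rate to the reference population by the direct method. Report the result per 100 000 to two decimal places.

265.02

Standard total = 967 400; weights = 0.1749, 0.1713, 0.2686, 0.1976, 0.1876.
Standardized rate: 0.1749×235.4 + 0.1713×156.2 + 0.2686×188.0 + 0.1976×387.1 + 0.1876×373.6 = 265.0159 per 100 000.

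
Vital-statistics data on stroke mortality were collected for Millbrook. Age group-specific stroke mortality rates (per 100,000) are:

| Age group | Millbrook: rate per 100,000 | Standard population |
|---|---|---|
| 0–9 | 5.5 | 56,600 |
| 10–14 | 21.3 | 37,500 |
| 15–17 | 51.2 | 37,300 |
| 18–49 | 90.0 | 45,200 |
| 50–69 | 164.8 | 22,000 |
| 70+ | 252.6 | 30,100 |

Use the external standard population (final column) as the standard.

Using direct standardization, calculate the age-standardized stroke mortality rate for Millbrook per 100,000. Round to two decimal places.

80.09

Standard total = 228,700; weights = 0.2475, 0.1640, 0.1631, 0.1976, 0.0962, 0.1316.
Standardized rate: 0.2475×5.5 + 0.1640×21.3 + 0.1631×51.2 + 0.1976×90.0 + 0.0962×164.8 + 0.1316×252.6 = 80.0904 per 100,000.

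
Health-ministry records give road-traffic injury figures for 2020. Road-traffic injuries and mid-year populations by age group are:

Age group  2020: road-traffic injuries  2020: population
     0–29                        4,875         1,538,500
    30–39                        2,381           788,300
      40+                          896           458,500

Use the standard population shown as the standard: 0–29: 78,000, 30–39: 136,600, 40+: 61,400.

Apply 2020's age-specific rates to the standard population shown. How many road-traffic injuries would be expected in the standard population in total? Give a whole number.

780

Age-specific rates per 100,000 for 2020: 316.87, 302.04, 195.42.
Expected road-traffic injuries = Σ (standard pop × age-specific rate ÷ 100,000)
= 78,000×316.87/100,000 + 136,600×302.04/100,000 + 61,400×195.42/100,000
= 247.16 + 412.59 + 119.99 = 779.73.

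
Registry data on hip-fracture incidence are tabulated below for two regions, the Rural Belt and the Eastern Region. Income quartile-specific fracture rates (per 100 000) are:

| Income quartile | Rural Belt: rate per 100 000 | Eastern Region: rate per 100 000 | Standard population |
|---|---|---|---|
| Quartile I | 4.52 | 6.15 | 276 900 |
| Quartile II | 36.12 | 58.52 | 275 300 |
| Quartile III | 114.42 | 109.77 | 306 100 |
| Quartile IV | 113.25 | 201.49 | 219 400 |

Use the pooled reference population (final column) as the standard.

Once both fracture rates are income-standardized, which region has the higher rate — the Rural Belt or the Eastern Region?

Standard total = 1 077 700; weights = 0.2569, 0.2555, 0.2840, 0.2036.
The Rural Belt: 0.2569×4.52 + 0.2555×36.12 + 0.2840×114.42 + 0.2036×113.25 = 65.9427 per 100 000.
The Eastern Region: 0.2569×6.15 + 0.2555×58.52 + 0.2840×109.77 + 0.2036×201.49 = 88.7269 per 100 000.

Eastern Region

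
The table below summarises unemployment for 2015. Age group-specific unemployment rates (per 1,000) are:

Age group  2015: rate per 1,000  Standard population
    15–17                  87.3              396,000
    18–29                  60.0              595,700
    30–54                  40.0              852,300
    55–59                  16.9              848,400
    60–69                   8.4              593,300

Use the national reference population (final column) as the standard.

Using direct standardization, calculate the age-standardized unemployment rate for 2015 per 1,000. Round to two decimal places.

37.66

Standard total = 3,285,700; weights = 0.1205, 0.1813, 0.2594, 0.2582, 0.1806.
Standardized rate: 0.1205×87.3 + 0.1813×60.0 + 0.2594×40.0 + 0.2582×16.9 + 0.1806×8.4 = 37.6560 per 1,000.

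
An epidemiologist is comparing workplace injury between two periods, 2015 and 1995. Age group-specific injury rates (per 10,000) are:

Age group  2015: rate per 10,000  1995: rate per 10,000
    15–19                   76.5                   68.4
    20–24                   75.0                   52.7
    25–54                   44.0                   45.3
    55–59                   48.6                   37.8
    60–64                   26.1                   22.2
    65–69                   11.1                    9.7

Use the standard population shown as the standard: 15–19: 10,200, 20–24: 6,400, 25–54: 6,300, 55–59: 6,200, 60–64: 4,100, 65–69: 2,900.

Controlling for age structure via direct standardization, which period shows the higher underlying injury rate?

2015

Standard total = 36,100; weights = 0.2825, 0.1773, 0.1745, 0.1717, 0.1136, 0.0803.
2015: 0.2825×76.5 + 0.1773×75.0 + 0.1745×44.0 + 0.1717×48.6 + 0.1136×26.1 + 0.0803×11.1 = 54.7928 per 10,000.
1995: 0.2825×68.4 + 0.1773×52.7 + 0.1745×45.3 + 0.1717×37.8 + 0.1136×22.2 + 0.0803×9.7 = 46.3673 per 10,000.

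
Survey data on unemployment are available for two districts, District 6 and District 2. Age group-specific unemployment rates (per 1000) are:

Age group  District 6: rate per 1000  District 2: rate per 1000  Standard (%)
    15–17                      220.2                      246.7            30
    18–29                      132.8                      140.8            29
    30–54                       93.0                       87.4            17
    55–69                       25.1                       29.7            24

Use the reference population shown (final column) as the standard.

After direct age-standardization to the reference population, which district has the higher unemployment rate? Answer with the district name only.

Standard weights: 0.30, 0.29, 0.17, 0.24.
District 6: 0.3000×220.2 + 0.2900×132.8 + 0.1700×93.0 + 0.2400×25.1 = 126.4060 per 1000.
District 2: 0.3000×246.7 + 0.2900×140.8 + 0.1700×87.4 + 0.2400×29.7 = 136.8280 per 1000.

District 2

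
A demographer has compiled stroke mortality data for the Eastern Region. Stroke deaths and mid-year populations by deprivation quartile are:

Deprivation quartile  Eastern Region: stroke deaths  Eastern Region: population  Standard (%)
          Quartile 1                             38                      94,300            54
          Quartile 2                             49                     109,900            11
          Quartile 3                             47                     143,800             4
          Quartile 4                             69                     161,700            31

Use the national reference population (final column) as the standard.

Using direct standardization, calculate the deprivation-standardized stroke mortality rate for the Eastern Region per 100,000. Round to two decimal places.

Deprivation-specific rates per 100,000 for the Eastern Region: 40.30, 44.59, 32.68, 42.67.
Standard weights: 0.54, 0.11, 0.04, 0.31.
Standardized rate: 0.5400×40.30 + 0.1100×44.59 + 0.0400×32.68 + 0.3100×42.67 = 41.2004 per 100,000.

41.20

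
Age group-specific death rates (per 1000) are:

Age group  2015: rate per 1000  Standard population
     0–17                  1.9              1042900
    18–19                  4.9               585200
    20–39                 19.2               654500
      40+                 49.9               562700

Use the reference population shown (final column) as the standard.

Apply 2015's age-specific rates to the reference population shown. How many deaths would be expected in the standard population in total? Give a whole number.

Expected deaths = Σ (standard pop × age-specific rate ÷ 1000)
= 1042900×1.9/1000 + 585200×4.9/1000 + 654500×19.2/1000 + 562700×49.9/1000
= 1981.51 + 2867.48 + 12566.40 + 28078.73 = 45494.12.

45494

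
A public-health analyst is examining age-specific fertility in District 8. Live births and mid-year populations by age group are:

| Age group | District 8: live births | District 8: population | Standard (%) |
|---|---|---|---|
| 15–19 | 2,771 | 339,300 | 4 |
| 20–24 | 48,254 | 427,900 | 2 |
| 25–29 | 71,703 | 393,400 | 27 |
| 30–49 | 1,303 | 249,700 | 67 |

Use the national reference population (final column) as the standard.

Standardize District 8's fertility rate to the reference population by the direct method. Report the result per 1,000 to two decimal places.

55.29

Age-specific rates per 1,000 for District 8: 8.167, 112.769, 182.265, 5.218.
Standard weights: 0.04, 0.02, 0.27, 0.67.
Standardized rate: 0.0400×8.167 + 0.0200×112.769 + 0.2700×182.265 + 0.6700×5.218 = 55.2898 per 1,000.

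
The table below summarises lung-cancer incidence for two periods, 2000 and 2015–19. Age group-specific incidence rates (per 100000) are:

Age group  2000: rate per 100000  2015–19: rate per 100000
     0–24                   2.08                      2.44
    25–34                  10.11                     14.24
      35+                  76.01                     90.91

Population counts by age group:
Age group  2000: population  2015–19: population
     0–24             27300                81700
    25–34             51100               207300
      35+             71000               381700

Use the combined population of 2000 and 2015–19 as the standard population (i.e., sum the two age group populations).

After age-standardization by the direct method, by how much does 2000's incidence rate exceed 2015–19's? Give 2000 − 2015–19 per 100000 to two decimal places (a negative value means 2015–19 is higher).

Combined standard total = 820100; weights = 0.1329, 0.3151, 0.5520.
2000: 0.1329×2.08 + 0.3151×10.11 + 0.5520×76.01 = 45.4199 per 100000.
2015–19: 0.1329×2.44 + 0.3151×14.24 + 0.5520×90.91 = 54.9939 per 100000.
Difference = 45.4199 − 54.9939 = -9.5740.

-9.57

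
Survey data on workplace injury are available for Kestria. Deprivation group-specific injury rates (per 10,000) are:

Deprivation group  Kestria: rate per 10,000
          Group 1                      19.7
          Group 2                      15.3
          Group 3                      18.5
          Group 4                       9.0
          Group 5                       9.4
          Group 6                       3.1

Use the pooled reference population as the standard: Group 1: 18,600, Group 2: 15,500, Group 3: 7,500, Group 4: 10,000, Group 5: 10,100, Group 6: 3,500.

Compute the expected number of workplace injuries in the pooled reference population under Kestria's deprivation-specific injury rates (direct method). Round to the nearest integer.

Expected workplace injuries = Σ (standard pop × deprivation-specific rate ÷ 10,000)
= 18,600×19.7/10,000 + 15,500×15.3/10,000 + 7,500×18.5/10,000 + 10,000×9.0/10,000 + 10,100×9.4/10,000 + 3,500×3.1/10,000
= 36.64 + 23.71 + 13.88 + 9.00 + 9.49 + 1.08 = 93.81.

94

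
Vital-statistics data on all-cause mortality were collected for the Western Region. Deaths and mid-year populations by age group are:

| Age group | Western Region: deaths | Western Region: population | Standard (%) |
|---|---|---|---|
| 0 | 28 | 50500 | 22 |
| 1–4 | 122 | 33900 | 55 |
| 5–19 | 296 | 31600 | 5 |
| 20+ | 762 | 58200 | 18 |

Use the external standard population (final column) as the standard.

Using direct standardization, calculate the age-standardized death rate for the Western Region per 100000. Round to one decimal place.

492.6

Age-specific rates per 100000 for the Western Region: 55.45, 359.88, 936.71, 1309.28.
Standard weights: 0.22, 0.55, 0.05, 0.18.
Standardized rate: 0.2200×55.45 + 0.5500×359.88 + 0.0500×936.71 + 0.1800×1309.28 = 492.6387 per 100000.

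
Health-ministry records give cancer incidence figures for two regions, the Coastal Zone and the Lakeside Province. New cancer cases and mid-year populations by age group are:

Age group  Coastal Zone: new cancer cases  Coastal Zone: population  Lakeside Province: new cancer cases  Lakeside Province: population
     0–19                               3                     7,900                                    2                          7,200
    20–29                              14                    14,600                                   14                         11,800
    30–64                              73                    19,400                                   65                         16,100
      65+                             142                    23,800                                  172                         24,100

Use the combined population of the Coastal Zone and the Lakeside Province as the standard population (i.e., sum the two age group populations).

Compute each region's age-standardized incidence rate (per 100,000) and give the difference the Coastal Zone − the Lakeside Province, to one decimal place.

-56.3

Age-specific rates per 100,000 for the Coastal Zone: 37.97, 95.89, 376.29, 596.64.
For the Lakeside Province: 27.78, 118.64, 403.73, 713.69.
Combined standard total = 124,900; weights = 0.1209, 0.2114, 0.2842, 0.3835.
The Coastal Zone: 0.1209×37.97 + 0.2114×95.89 + 0.2842×376.29 + 0.3835×596.64 = 360.6258 per 100,000.
The Lakeside Province: 0.1209×27.78 + 0.2114×118.64 + 0.2842×403.73 + 0.3835×713.69 = 416.8922 per 100,000.
Difference = 360.6258 − 416.8922 = -56.2664.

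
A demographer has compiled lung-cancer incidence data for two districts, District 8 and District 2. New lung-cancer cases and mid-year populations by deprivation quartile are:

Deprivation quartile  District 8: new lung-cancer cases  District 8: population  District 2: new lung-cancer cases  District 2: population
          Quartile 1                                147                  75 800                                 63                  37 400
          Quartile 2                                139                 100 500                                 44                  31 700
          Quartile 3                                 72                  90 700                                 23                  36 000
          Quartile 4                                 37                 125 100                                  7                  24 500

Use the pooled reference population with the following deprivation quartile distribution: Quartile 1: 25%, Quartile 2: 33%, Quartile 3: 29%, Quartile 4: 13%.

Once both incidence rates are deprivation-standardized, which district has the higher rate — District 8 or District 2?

Deprivation-specific rates per 100 000 for District 8: 193.93, 138.31, 79.38, 29.58.
For District 2: 168.45, 138.80, 63.89, 28.57.
Standard weights: 0.25, 0.33, 0.29, 0.13.
District 8: 0.2500×193.93 + 0.3300×138.31 + 0.2900×79.38 + 0.1300×29.58 = 120.9905 per 100 000.
District 2: 0.2500×168.45 + 0.3300×138.80 + 0.2900×63.89 + 0.1300×28.57 = 110.1588 per 100 000.
The crude rates (100.74 vs 105.71) would put District 2 higher, but that reflects its deprivation composition; once standardized to a common deprivation structure, District 8 has the higher underlying rate.

District 8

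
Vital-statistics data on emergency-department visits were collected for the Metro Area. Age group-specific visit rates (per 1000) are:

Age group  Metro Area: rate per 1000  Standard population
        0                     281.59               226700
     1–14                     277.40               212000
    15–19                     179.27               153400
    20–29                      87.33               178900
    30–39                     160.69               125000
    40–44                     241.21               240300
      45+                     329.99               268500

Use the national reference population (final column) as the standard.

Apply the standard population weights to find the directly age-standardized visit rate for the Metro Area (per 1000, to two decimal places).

236.63

Standard total = 1404800; weights = 0.1614, 0.1509, 0.1092, 0.1273, 0.0890, 0.1711, 0.1911.
Standardized rate: 0.1614×281.59 + 0.1509×277.40 + 0.1092×179.27 + 0.1273×87.33 + 0.0890×160.69 + 0.1711×241.21 + 0.1911×329.99 = 236.6315 per 1000.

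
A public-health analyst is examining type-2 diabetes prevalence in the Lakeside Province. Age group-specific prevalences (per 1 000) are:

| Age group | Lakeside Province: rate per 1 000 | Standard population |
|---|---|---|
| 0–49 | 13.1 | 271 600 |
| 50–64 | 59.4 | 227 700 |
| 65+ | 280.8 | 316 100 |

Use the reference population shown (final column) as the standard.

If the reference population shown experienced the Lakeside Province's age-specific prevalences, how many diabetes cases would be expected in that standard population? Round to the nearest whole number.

105844

Expected diabetes cases = Σ (standard pop × age-specific rate ÷ 1 000)
= 271 600×13.1/1 000 + 227 700×59.4/1 000 + 316 100×280.8/1 000
= 3557.96 + 13525.38 + 88760.88 = 105844.22.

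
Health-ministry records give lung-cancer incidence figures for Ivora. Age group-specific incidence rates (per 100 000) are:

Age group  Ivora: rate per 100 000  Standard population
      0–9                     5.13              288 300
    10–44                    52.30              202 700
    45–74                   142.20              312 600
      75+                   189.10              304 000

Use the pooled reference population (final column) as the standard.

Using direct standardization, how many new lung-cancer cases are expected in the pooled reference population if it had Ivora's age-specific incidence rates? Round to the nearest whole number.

1140

Expected new lung-cancer cases = Σ (standard pop × age-specific rate ÷ 100 000)
= 288 300×5.13/100 000 + 202 700×52.30/100 000 + 312 600×142.20/100 000 + 304 000×189.10/100 000
= 14.79 + 106.01 + 444.52 + 574.86 = 1140.18.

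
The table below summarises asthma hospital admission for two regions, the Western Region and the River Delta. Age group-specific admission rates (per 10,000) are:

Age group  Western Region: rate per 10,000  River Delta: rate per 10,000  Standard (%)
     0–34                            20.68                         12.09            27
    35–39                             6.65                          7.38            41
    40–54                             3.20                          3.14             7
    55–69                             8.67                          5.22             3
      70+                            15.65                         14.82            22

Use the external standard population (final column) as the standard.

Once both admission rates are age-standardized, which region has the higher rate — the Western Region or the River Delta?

Standard weights: 0.27, 0.41, 0.07, 0.03, 0.22.
The Western Region: 0.2700×20.68 + 0.4100×6.65 + 0.0700×3.20 + 0.0300×8.67 + 0.2200×15.65 = 12.2372 per 10,000.
The River Delta: 0.2700×12.09 + 0.4100×7.38 + 0.0700×3.14 + 0.0300×5.22 + 0.2200×14.82 = 9.9269 per 10,000.

Western Region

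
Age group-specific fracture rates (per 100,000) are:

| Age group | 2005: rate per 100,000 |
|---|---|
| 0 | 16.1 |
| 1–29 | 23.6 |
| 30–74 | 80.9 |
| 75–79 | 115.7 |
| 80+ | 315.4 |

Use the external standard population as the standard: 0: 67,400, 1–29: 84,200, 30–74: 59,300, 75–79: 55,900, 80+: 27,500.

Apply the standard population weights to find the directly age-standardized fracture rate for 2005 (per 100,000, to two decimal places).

Standard total = 294,300; weights = 0.2290, 0.2861, 0.2015, 0.1899, 0.0934.
Standardized rate: 0.2290×16.1 + 0.2861×23.6 + 0.2015×80.9 + 0.1899×115.7 + 0.0934×315.4 = 78.1881 per 100,000.

78.19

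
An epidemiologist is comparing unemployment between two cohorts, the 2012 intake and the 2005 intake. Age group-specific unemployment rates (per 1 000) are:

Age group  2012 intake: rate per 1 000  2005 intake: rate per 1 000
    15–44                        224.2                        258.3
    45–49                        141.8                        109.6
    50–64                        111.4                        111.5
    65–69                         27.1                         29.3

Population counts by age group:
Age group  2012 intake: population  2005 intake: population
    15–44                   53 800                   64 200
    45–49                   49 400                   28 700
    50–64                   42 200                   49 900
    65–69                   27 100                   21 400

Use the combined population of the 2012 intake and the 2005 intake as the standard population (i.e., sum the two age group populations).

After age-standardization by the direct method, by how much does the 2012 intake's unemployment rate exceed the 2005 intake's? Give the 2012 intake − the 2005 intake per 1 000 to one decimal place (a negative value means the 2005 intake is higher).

Combined standard total = 336 700; weights = 0.3505, 0.2320, 0.2735, 0.1440.
The 2012 intake: 0.3505×224.2 + 0.2320×141.8 + 0.2735×111.4 + 0.1440×27.1 = 145.8404 per 1 000.
The 2005 intake: 0.3505×258.3 + 0.2320×109.6 + 0.2735×111.5 + 0.1440×29.3 = 150.6663 per 1 000.
Difference = 145.8404 − 150.6663 = -4.8259.

-4.8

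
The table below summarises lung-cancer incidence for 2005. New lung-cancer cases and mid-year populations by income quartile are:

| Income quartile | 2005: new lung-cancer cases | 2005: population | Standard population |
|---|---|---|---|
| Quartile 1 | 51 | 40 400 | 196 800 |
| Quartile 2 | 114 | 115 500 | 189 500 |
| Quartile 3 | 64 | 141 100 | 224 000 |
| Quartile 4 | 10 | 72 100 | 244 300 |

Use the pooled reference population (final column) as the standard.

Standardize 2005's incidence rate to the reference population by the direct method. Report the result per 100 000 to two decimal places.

Income-specific rates per 100 000 for 2005: 126.24, 98.70, 45.36, 13.87.
Standard total = 854 600; weights = 0.2303, 0.2217, 0.2621, 0.2859.
Standardized rate: 0.2303×126.24 + 0.2217×98.70 + 0.2621×45.36 + 0.2859×13.87 = 66.8102 per 100 000.

66.81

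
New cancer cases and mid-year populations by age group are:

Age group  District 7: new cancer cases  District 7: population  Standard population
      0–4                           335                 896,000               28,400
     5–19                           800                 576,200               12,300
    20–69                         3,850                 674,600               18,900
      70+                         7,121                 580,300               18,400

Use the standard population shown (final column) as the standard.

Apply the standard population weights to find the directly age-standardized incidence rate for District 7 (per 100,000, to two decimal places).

463.27

Age-specific rates per 100,000 for District 7: 37.39, 138.84, 570.71, 1227.12.
Standard total = 78,000; weights = 0.3641, 0.1577, 0.2423, 0.2359.
Standardized rate: 0.3641×37.39 + 0.1577×138.84 + 0.2423×570.71 + 0.2359×1227.12 = 463.2698 per 100,000.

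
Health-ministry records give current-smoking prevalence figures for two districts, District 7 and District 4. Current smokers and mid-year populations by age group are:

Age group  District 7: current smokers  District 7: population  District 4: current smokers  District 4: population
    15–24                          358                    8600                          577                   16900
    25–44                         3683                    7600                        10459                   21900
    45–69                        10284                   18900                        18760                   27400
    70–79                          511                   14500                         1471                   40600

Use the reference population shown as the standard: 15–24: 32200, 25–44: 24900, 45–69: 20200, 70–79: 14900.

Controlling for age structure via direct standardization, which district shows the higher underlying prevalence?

District 4

Age-specific rates per 1000 for District 7: 41.628, 484.605, 544.127, 35.241.
For District 4: 34.142, 477.580, 684.672, 36.232.
Standard total = 92200; weights = 0.3492, 0.2701, 0.2191, 0.1616.
District 7: 0.3492×41.628 + 0.2701×484.605 + 0.2191×544.127 + 0.1616×35.241 = 270.3205 per 1000.
District 4: 0.3492×34.142 + 0.2701×477.580 + 0.2191×684.672 + 0.1616×36.232 = 296.7606 per 1000.
The crude rates (299.11 vs 292.76) would put District 7 higher, but that reflects its age composition; once standardized to a common age structure, District 4 has the higher underlying rate.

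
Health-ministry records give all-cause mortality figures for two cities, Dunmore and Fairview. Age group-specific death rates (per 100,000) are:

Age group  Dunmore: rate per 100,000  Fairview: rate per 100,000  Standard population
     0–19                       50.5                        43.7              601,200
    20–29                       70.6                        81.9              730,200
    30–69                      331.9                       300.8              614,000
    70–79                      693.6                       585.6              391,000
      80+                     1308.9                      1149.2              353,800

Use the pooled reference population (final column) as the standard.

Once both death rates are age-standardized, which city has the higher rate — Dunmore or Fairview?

Dunmore

Standard total = 2,690,200; weights = 0.2235, 0.2714, 0.2282, 0.1453, 0.1315.
Dunmore: 0.2235×50.5 + 0.2714×70.6 + 0.2282×331.9 + 0.1453×693.6 + 0.1315×1308.9 = 379.1487 per 100,000.
Fairview: 0.2235×43.7 + 0.2714×81.9 + 0.2282×300.8 + 0.1453×585.6 + 0.1315×1149.2 = 336.8982 per 100,000.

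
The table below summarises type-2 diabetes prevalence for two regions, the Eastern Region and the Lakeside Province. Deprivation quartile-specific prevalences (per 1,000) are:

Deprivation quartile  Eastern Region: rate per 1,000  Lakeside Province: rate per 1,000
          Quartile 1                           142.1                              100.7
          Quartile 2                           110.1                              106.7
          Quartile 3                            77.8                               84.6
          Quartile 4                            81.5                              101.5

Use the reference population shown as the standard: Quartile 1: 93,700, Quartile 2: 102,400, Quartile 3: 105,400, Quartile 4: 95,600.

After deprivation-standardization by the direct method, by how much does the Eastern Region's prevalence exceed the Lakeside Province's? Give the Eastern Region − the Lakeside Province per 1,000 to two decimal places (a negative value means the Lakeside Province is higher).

4.03

Standard total = 397,100; weights = 0.2360, 0.2579, 0.2654, 0.2407.
The Eastern Region: 0.2360×142.1 + 0.2579×110.1 + 0.2654×77.8 + 0.2407×81.5 = 102.1922 per 1,000.
The Lakeside Province: 0.2360×100.7 + 0.2579×106.7 + 0.2654×84.6 + 0.2407×101.5 = 98.1665 per 1,000.
Difference = 102.1922 − 98.1665 = 4.0257.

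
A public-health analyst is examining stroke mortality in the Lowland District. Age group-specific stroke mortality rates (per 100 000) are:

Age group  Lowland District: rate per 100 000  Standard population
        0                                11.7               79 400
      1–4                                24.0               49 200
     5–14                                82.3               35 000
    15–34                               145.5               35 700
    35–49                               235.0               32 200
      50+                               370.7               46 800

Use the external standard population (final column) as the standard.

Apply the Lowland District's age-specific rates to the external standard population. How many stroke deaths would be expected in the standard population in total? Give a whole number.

Expected stroke deaths = Σ (standard pop × age-specific rate ÷ 100 000)
= 79 400×11.7/100 000 + 49 200×24.0/100 000 + 35 000×82.3/100 000 + 35 700×145.5/100 000 + 32 200×235.0/100 000 + 46 800×370.7/100 000
= 9.29 + 11.81 + 28.80 + 51.94 + 75.67 + 173.49 = 351.00.

351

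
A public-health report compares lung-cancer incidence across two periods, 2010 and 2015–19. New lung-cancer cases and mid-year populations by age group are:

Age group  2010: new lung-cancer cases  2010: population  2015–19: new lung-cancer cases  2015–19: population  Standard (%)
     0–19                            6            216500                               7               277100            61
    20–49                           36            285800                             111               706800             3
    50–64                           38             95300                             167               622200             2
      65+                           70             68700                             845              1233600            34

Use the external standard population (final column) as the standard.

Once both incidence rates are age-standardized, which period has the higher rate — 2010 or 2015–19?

Age-specific rates per 100000 for 2010: 2.77, 12.60, 39.87, 101.89.
For 2015–19: 2.53, 15.70, 26.84, 68.50.
Standard weights: 0.61, 0.03, 0.02, 0.34.
2010: 0.6100×2.77 + 0.0300×12.60 + 0.0200×39.87 + 0.3400×101.89 = 37.5093 per 100000.
2015–19: 0.6100×2.53 + 0.0300×15.70 + 0.0200×26.84 + 0.3400×68.50 = 25.8385 per 100000.
The crude rates (22.51 vs 39.79) would put 2015–19 higher, but that reflects its age composition; once standardized to a common age structure, 2010 has the higher underlying rate.

2010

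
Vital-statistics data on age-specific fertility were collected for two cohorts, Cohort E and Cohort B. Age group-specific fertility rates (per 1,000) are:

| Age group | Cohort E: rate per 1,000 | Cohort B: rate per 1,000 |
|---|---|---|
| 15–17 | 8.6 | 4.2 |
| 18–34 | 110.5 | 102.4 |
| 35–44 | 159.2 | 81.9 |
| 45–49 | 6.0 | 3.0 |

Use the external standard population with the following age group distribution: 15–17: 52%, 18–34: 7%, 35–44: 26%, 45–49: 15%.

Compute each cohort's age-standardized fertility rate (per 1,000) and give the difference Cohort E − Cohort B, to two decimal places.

Standard weights: 0.52, 0.07, 0.26, 0.15.
Cohort E: 0.5200×8.6 + 0.0700×110.5 + 0.2600×159.2 + 0.1500×6.0 = 54.4990 per 1,000.
Cohort B: 0.5200×4.2 + 0.0700×102.4 + 0.2600×81.9 + 0.1500×3.0 = 31.0960 per 1,000.
Difference = 54.4990 − 31.0960 = 23.4030.

23.40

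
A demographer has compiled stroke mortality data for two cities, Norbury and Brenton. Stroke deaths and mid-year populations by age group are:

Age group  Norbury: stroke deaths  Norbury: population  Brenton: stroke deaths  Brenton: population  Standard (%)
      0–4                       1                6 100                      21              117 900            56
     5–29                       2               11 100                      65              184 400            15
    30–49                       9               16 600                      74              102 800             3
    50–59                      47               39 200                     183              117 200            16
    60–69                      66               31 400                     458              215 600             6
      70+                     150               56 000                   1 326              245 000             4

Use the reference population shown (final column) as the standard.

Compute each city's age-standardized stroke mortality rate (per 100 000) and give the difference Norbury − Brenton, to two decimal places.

Age-specific rates per 100 000 for Norbury: 16.39, 18.02, 54.22, 119.90, 210.19, 267.86.
For Brenton: 17.81, 35.25, 71.98, 156.14, 212.43, 541.22.
Standard weights: 0.56, 0.15, 0.03, 0.16, 0.06, 0.04.
Norbury: 0.5600×16.39 + 0.1500×18.02 + 0.0300×54.22 + 0.1600×119.90 + 0.0600×210.19 + 0.0400×267.86 = 56.0190 per 100 000.
Brenton: 0.5600×17.81 + 0.1500×35.25 + 0.0300×71.98 + 0.1600×156.14 + 0.0600×212.43 + 0.0400×541.22 = 76.7992 per 100 000.
Difference = 56.0190 − 76.7992 = -20.7803.

-20.78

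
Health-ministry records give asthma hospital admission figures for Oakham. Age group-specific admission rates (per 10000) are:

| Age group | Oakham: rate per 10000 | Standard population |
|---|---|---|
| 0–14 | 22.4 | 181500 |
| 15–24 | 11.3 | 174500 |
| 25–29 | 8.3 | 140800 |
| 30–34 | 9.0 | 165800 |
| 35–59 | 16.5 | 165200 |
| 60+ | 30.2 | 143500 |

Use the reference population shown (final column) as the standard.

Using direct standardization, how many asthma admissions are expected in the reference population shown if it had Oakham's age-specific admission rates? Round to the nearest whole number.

Expected asthma admissions = Σ (standard pop × age-specific rate ÷ 10000)
= 181500×22.4/10000 + 174500×11.3/10000 + 140800×8.3/10000 + 165800×9.0/10000 + 165200×16.5/10000 + 143500×30.2/10000
= 406.56 + 197.19 + 116.86 + 149.22 + 272.58 + 433.37 = 1575.78.

1576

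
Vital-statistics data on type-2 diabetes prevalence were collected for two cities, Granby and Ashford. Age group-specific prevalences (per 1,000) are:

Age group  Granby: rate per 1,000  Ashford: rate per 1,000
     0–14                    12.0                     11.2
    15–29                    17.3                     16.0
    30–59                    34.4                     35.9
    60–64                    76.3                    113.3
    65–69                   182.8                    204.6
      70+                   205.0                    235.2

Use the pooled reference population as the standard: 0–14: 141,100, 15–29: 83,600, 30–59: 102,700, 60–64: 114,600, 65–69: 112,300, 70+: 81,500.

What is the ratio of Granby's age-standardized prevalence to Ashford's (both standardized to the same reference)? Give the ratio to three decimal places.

0.853

Standard total = 635,800; weights = 0.2219, 0.1315, 0.1615, 0.1802, 0.1766, 0.1282.
Granby: 0.2219×12.0 + 0.1315×17.3 + 0.1615×34.4 + 0.1802×76.3 + 0.1766×182.8 + 0.1282×205.0 = 82.8126 per 1,000.
Ashford: 0.2219×11.2 + 0.1315×16.0 + 0.1615×35.9 + 0.1802×113.3 + 0.1766×204.6 + 0.1282×235.2 = 97.0972 per 1,000.
Ratio = 82.8126 ÷ 97.0972 = 0.85288.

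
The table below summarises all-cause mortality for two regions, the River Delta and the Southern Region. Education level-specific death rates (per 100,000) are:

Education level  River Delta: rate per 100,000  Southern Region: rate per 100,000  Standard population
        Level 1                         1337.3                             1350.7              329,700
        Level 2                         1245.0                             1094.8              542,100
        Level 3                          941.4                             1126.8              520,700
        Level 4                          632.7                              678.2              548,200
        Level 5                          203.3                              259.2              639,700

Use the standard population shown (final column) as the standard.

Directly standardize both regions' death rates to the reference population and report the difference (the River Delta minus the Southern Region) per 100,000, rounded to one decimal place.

-31.1

Standard total = 2,580,400; weights = 0.1278, 0.2101, 0.2018, 0.2124, 0.2479.
The River Delta: 0.1278×1337.3 + 0.2101×1245.0 + 0.2018×941.4 + 0.2124×632.7 + 0.2479×203.3 = 807.2029 per 100,000.
The Southern Region: 0.1278×1350.7 + 0.2101×1094.8 + 0.2018×1126.8 + 0.2124×678.2 + 0.2479×259.2 = 838.2968 per 100,000.
Difference = 807.2029 − 838.2968 = -31.0939.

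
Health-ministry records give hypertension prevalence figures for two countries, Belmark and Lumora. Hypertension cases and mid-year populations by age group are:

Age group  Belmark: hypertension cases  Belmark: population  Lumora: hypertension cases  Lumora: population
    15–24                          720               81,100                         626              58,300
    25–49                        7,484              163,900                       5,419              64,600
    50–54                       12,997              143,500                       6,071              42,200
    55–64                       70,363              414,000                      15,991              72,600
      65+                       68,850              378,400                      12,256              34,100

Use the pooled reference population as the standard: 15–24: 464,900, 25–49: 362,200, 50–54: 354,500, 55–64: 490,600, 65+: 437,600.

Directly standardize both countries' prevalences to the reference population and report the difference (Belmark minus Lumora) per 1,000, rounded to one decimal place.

-64.4

Age-specific rates per 1,000 for Belmark: 8.878, 45.662, 90.571, 169.959, 181.950.
For Lumora: 10.738, 83.885, 143.863, 220.262, 359.413.
Standard total = 2,109,800; weights = 0.2204, 0.1717, 0.1680, 0.2325, 0.2074.
Belmark: 0.2204×8.878 + 0.1717×45.662 + 0.1680×90.571 + 0.2325×169.959 + 0.2074×181.950 = 102.2737 per 1,000.
Lumora: 0.2204×10.738 + 0.1717×83.885 + 0.1680×143.863 + 0.2325×220.262 + 0.2074×359.413 = 166.7050 per 1,000.
Difference = 102.2737 − 166.7050 = -64.4313.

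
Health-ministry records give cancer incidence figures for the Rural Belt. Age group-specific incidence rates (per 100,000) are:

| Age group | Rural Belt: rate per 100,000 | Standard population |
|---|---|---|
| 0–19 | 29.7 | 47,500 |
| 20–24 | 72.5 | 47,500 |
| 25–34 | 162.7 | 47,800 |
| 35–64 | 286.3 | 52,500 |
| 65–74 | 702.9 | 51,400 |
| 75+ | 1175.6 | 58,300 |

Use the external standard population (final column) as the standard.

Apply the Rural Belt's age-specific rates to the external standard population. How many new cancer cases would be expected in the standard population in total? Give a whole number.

1323

Expected new cancer cases = Σ (standard pop × age-specific rate ÷ 100,000)
= 47,500×29.7/100,000 + 47,500×72.5/100,000 + 47,800×162.7/100,000 + 52,500×286.3/100,000 + 51,400×702.9/100,000 + 58,300×1175.6/100,000
= 14.11 + 34.44 + 77.77 + 150.31 + 361.29 + 685.37 = 1323.29.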